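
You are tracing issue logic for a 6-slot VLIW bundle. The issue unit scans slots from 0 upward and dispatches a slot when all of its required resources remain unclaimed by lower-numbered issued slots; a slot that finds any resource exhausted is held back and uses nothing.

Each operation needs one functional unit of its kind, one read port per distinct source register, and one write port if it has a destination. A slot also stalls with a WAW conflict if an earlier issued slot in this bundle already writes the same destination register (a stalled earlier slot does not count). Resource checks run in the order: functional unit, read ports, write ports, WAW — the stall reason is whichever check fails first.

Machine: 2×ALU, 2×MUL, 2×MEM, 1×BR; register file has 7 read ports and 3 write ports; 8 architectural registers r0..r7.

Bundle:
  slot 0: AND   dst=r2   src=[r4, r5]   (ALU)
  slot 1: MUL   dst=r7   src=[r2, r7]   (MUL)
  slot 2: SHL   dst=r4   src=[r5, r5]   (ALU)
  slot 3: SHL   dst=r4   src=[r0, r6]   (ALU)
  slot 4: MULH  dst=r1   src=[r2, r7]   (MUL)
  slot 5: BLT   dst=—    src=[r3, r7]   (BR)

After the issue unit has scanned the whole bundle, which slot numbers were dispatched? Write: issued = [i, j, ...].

[0] ALU needs rd=2 wr=1: ok; after: ALU=1 MUL=2 MEM=2 BR=1, R=5, W=2
[1] MUL needs rd=2 wr=1: ok; after: ALU=1 MUL=1 MEM=2 BR=1, R=3, W=1
[2] ALU needs rd=1 wr=1: ok; after: ALU=0 MUL=1 MEM=2 BR=1, R=2, W=0
[3] ALU needs rd=2 wr=1: FU; after: ALU=0 MUL=1 MEM=2 BR=1, R=2, W=0
[4] MUL needs rd=2 wr=1: WR_PORT; after: ALU=0 MUL=1 MEM=2 BR=1, R=2, W=0
[5] BR needs rd=2 wr=0: ok; after: ALU=0 MUL=1 MEM=2 BR=0, R=0, W=0

issued = [0, 1, 2, 5]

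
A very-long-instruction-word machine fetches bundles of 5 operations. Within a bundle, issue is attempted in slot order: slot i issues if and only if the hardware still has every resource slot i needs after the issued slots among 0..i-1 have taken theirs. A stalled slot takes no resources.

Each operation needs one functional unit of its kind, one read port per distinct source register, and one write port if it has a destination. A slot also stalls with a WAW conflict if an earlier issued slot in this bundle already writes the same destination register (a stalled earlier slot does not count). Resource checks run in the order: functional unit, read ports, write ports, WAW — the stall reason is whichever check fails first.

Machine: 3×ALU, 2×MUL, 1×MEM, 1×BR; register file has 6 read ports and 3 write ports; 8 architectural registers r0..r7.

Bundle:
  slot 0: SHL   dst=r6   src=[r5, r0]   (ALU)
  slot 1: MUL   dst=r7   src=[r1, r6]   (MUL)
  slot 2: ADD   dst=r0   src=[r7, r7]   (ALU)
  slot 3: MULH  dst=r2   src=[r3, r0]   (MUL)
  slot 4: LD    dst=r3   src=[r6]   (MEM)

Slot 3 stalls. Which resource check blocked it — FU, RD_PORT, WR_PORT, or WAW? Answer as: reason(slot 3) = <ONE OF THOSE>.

(0) want 1×ALU +2rd +1wr — yes → AL2|MU2|ME1|BR1|rd4|wr2
(1) want 1×MUL +2rd +1wr — yes → AL2|MU1|ME1|BR1|rd2|wr1
(2) want 1×ALU +1rd +1wr — yes → AL1|MU1|ME1|BR1|rd1|wr0
(3) want 1×MUL +2rd +1wr — RD_PORT → AL1|MU1|ME1|BR1|rd1|wr0
(4) want 1×MEM +1rd +1wr — WR_PORT → AL1|MU1|ME1|BR1|rd1|wr0

reason(slot 3) = RD_PORT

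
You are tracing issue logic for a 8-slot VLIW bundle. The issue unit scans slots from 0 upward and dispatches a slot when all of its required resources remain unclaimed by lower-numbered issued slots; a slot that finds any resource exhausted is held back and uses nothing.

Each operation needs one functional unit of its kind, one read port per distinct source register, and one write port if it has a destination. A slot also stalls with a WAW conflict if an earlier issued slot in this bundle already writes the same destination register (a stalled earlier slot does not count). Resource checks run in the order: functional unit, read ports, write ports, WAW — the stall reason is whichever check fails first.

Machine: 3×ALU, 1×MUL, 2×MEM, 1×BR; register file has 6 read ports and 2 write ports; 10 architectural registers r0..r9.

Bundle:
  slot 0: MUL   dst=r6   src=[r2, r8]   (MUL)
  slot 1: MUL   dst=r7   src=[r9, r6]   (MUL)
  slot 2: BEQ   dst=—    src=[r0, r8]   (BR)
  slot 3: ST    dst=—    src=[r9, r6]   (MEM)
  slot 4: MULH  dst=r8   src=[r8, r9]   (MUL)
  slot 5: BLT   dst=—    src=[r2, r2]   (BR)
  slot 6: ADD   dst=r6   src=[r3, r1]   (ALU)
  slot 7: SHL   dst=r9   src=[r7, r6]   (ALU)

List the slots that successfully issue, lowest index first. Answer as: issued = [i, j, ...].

issued = [0, 2, 3]

slot 0 (MUL): ISSUE — free A3,Mu0,Ld2,B1 rp4 wp1
slot 1 (MUL): stall FU — free A3,Mu0,Ld2,B1 rp4 wp1
slot 2 (BR): ISSUE — free A3,Mu0,Ld2,B0 rp2 wp1
slot 3 (MEM): ISSUE — free A3,Mu0,Ld1,B0 rp0 wp1
slot 4 (MUL): stall FU — free A3,Mu0,Ld1,B0 rp0 wp1
slot 5 (BR): stall FU — free A3,Mu0,Ld1,B0 rp0 wp1
slot 6 (ALU): stall RD_PORT — free A3,Mu0,Ld1,B0 rp0 wp1
slot 7 (ALU): stall RD_PORT — free A3,Mu0,Ld1,B0 rp0 wp1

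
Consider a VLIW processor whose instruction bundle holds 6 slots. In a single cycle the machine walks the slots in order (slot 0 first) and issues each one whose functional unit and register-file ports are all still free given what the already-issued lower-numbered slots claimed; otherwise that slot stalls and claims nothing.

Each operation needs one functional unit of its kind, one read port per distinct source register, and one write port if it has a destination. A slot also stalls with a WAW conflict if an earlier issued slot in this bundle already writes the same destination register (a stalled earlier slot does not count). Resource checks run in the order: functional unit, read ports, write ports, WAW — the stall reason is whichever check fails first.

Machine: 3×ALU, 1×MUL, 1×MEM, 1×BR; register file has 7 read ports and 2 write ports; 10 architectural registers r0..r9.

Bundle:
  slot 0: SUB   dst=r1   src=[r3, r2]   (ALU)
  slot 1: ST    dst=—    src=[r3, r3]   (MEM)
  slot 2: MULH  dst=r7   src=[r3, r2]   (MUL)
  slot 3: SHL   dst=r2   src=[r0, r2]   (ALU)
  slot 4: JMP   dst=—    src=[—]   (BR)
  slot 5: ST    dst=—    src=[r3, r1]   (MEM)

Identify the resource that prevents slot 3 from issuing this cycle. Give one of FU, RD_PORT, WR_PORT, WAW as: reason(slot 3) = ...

(0) want 1×ALU +2rd +1wr — yes → AL2|MU1|ME1|BR1|rd5|wr1
(1) want 1×MEM +1rd +0wr — yes → AL2|MU1|ME0|BR1|rd4|wr1
(2) want 1×MUL +2rd +1wr — yes → AL2|MU0|ME0|BR1|rd2|wr0
(3) want 1×ALU +2rd +1wr — WR_PORT → AL2|MU0|ME0|BR1|rd2|wr0
(4) want 1×BR +0rd +0wr — yes → AL2|MU0|ME0|BR0|rd2|wr0
(5) want 1×MEM +2rd +0wr — FU → AL2|MU0|ME0|BR0|rd2|wr0

reason(slot 3) = WR_PORT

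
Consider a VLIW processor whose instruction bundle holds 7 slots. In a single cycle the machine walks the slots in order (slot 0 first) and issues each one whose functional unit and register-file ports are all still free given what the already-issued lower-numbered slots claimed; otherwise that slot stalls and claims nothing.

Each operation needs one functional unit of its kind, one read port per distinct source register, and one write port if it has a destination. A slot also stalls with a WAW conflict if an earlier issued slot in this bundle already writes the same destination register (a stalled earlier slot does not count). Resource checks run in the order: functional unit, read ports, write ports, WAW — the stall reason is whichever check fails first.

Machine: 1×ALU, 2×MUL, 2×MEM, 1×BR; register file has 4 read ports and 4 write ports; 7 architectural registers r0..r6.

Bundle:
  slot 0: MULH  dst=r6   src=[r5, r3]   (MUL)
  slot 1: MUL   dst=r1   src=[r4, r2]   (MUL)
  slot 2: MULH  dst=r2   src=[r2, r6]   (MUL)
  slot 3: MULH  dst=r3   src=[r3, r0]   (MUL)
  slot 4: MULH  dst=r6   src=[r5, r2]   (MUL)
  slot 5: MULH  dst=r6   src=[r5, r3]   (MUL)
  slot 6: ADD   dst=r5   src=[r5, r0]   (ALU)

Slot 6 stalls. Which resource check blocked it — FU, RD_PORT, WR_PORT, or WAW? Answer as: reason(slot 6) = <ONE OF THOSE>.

reason(slot 6) = RD_PORT

  0. MUL→r6 ⇒ go  {1A/1Mu/2Ld/1B | 2r 3w}
  1. MUL→r1 ⇒ go  {1A/0Mu/2Ld/1B | 0r 2w}
  2. MUL→r2 ⇒ no(FU)  {1A/0Mu/2Ld/1B | 0r 2w}
  3. MUL→r3 ⇒ no(FU)  {1A/0Mu/2Ld/1B | 0r 2w}
  4. MUL→r6 ⇒ no(FU)  {1A/0Mu/2Ld/1B | 0r 2w}
  5. MUL→r6 ⇒ no(FU)  {1A/0Mu/2Ld/1B | 0r 2w}
  6. ALU→r5 ⇒ no(RD_PORT)  {1A/0Mu/2Ld/1B | 0r 2w}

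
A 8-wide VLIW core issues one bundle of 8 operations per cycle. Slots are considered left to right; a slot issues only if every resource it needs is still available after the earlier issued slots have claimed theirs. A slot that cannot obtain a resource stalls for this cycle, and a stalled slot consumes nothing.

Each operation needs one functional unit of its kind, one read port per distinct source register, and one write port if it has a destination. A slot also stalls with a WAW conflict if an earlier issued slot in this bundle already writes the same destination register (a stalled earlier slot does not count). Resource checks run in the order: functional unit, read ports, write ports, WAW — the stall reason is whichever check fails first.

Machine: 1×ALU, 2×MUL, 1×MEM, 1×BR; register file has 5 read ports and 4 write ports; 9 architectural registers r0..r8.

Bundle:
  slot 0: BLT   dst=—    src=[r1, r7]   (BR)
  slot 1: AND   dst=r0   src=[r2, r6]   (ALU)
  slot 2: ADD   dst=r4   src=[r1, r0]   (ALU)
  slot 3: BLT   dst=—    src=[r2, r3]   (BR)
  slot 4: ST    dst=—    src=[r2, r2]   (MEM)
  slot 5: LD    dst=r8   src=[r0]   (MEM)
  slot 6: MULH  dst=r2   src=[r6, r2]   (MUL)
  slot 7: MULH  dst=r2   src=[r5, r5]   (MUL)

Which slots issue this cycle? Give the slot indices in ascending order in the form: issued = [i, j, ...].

[0] BR needs rd=2 wr=0: ok; after: ALU=1 MUL=2 MEM=1 BR=0, R=3, W=4
[1] ALU needs rd=2 wr=1: ok; after: ALU=0 MUL=2 MEM=1 BR=0, R=1, W=3
[2] ALU needs rd=2 wr=1: FU; after: ALU=0 MUL=2 MEM=1 BR=0, R=1, W=3
[3] BR needs rd=2 wr=0: FU; after: ALU=0 MUL=2 MEM=1 BR=0, R=1, W=3
[4] MEM needs rd=1 wr=0: ok; after: ALU=0 MUL=2 MEM=0 BR=0, R=0, W=3
[5] MEM needs rd=1 wr=1: FU; after: ALU=0 MUL=2 MEM=0 BR=0, R=0, W=3
[6] MUL needs rd=2 wr=1: RD_PORT; after: ALU=0 MUL=2 MEM=0 BR=0, R=0, W=3
[7] MUL needs rd=1 wr=1: RD_PORT; after: ALU=0 MUL=2 MEM=0 BR=0, R=0, W=3

issued = [0, 1, 4]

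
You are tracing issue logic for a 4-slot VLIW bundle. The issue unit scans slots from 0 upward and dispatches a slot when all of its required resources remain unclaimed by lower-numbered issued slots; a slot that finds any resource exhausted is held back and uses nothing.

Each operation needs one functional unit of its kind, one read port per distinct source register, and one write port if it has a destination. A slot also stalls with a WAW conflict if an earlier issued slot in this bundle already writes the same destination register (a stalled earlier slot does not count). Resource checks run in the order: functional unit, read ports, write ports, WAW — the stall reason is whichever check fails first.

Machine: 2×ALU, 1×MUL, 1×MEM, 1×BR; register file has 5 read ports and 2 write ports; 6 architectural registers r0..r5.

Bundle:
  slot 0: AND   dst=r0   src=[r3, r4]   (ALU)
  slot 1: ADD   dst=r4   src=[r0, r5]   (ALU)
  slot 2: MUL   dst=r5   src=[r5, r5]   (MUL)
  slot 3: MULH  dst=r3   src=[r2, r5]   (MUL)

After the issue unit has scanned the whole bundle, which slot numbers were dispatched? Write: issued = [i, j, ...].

issued = [0, 1]

  0. ALU→r0 ⇒ go  {1A/1Mu/1Ld/1B | 3r 1w}
  1. ALU→r4 ⇒ go  {0A/1Mu/1Ld/1B | 1r 0w}
  2. MUL→r5 ⇒ no(WR_PORT)  {0A/1Mu/1Ld/1B | 1r 0w}
  3. MUL→r3 ⇒ no(RD_PORT)  {0A/1Mu/1Ld/1B | 1r 0w}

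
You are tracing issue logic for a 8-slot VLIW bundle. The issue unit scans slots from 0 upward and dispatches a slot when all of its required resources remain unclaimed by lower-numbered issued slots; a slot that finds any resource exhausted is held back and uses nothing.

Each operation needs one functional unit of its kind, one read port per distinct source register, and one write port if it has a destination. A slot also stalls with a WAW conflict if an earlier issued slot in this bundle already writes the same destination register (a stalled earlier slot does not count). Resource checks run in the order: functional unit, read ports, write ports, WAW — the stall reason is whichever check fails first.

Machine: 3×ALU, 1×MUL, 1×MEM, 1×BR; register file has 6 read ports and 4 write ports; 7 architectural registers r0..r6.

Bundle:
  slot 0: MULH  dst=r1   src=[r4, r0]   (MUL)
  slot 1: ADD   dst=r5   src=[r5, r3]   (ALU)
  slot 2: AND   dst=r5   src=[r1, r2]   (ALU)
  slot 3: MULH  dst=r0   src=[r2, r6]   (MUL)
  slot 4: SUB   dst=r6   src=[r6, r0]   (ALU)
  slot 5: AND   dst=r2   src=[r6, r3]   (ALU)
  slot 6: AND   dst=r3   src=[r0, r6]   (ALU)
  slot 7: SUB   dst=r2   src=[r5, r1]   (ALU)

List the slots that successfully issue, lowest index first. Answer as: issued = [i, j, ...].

issued = [0, 1, 4]

#0 MUL src=r4,r0 dispatched  <A:3 Mu:0 Ld:1 B:1 rd:4 wr:3>
#1 ALU src=r5,r3 dispatched  <A:2 Mu:0 Ld:1 B:1 rd:2 wr:2>
#2 ALU src=r1,r2 held:WAW  <A:2 Mu:0 Ld:1 B:1 rd:2 wr:2>
#3 MUL src=r2,r6 held:FU  <A:2 Mu:0 Ld:1 B:1 rd:2 wr:2>
#4 ALU src=r6,r0 dispatched  <A:1 Mu:0 Ld:1 B:1 rd:0 wr:1>
#5 ALU src=r6,r3 held:RD_PORT  <A:1 Mu:0 Ld:1 B:1 rd:0 wr:1>
#6 ALU src=r0,r6 held:RD_PORT  <A:1 Mu:0 Ld:1 B:1 rd:0 wr:1>
#7 ALU src=r5,r1 held:RD_PORT  <A:1 Mu:0 Ld:1 B:1 rd:0 wr:1>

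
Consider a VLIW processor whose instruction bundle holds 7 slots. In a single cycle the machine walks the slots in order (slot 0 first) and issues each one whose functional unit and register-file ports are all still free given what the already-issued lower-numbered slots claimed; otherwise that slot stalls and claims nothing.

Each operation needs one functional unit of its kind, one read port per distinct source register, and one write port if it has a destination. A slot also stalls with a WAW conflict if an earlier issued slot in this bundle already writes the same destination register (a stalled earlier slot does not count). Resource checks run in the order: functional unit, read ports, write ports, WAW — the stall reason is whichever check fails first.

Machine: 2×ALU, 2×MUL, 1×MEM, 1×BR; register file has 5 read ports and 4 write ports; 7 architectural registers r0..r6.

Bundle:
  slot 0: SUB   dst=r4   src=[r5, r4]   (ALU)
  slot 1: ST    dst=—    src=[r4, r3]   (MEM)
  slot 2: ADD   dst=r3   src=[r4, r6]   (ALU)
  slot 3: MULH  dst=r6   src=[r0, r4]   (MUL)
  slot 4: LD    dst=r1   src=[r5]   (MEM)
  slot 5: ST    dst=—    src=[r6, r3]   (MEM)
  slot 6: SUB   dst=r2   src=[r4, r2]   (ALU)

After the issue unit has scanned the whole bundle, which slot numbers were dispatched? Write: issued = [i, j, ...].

slot 0 (ALU): ISSUE — free A1,Mu2,Ld1,B1 rp3 wp3
slot 1 (MEM): ISSUE — free A1,Mu2,Ld0,B1 rp1 wp3
slot 2 (ALU): stall RD_PORT — free A1,Mu2,Ld0,B1 rp1 wp3
slot 3 (MUL): stall RD_PORT — free A1,Mu2,Ld0,B1 rp1 wp3
slot 4 (MEM): stall FU — free A1,Mu2,Ld0,B1 rp1 wp3
slot 5 (MEM): stall FU — free A1,Mu2,Ld0,B1 rp1 wp3
slot 6 (ALU): stall RD_PORT — free A1,Mu2,Ld0,B1 rp1 wp3

issued = [0, 1]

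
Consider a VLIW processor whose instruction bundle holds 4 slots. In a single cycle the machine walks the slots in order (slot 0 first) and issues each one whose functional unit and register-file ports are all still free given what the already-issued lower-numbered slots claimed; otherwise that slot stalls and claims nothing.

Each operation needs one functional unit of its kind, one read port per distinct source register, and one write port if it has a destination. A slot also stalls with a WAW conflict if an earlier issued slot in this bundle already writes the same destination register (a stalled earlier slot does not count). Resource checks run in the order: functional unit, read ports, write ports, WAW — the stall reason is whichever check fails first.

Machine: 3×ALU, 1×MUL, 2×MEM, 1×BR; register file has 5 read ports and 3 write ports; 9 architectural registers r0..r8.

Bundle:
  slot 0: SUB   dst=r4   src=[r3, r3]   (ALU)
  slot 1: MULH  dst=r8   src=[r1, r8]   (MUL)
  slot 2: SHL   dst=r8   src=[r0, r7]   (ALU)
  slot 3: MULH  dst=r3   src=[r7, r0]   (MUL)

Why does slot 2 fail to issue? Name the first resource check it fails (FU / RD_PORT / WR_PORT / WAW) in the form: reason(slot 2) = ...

slot 0 (ALU): ISSUE — free A2,Mu1,Ld2,B1 rp4 wp2
slot 1 (MUL): ISSUE — free A2,Mu0,Ld2,B1 rp2 wp1
slot 2 (ALU): stall WAW — free A2,Mu0,Ld2,B1 rp2 wp1
slot 3 (MUL): stall FU — free A2,Mu0,Ld2,B1 rp2 wp1

reason(slot 2) = WAW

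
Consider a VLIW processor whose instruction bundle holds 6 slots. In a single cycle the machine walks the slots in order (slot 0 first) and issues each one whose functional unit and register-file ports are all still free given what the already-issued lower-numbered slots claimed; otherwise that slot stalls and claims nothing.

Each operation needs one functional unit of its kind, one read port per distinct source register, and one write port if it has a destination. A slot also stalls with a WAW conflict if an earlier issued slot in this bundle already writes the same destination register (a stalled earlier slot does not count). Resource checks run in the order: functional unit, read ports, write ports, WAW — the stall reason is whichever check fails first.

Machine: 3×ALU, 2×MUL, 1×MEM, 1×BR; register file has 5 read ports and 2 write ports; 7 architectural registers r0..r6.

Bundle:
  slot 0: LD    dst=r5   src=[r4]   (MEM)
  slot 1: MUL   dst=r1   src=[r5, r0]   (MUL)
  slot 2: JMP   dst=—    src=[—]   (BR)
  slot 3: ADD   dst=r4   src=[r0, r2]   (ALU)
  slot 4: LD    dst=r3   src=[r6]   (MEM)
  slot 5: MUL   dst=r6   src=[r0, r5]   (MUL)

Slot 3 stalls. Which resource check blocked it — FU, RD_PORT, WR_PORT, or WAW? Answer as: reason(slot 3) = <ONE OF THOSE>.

reason(slot 3) = WR_PORT

  0. MEM→r5 ⇒ go  {3A/2Mu/0Ld/1B | 4r 1w}
  1. MUL→r1 ⇒ go  {3A/1Mu/0Ld/1B | 2r 0w}
  2. BR ⇒ go  {3A/1Mu/0Ld/0B | 2r 0w}
  3. ALU→r4 ⇒ no(WR_PORT)  {3A/1Mu/0Ld/0B | 2r 0w}
  4. MEM→r3 ⇒ no(FU)  {3A/1Mu/0Ld/0B | 2r 0w}
  5. MUL→r6 ⇒ no(WR_PORT)  {3A/1Mu/0Ld/0B | 2r 0w}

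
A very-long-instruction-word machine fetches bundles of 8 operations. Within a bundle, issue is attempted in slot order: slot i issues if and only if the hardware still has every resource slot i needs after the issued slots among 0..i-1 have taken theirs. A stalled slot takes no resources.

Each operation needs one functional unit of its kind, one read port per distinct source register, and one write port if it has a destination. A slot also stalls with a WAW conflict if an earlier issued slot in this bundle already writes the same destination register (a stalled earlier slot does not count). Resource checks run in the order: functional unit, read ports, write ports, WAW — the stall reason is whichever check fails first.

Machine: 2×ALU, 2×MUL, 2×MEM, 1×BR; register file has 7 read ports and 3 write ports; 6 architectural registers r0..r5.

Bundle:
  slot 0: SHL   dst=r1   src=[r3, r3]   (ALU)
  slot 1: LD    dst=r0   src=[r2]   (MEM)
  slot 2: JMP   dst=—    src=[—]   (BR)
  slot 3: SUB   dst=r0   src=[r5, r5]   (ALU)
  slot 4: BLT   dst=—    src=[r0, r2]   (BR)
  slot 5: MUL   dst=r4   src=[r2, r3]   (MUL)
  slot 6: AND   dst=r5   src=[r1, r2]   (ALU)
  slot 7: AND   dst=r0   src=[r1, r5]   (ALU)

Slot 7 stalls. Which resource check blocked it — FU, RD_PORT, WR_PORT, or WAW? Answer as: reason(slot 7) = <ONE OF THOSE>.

reason(slot 7) = WR_PORT

[0] ALU needs rd=1 wr=1: ok; after: ALU=1 MUL=2 MEM=2 BR=1, R=6, W=2
[1] MEM needs rd=1 wr=1: ok; after: ALU=1 MUL=2 MEM=1 BR=1, R=5, W=1
[2] BR needs rd=0 wr=0: ok; after: ALU=1 MUL=2 MEM=1 BR=0, R=5, W=1
[3] ALU needs rd=1 wr=1: WAW; after: ALU=1 MUL=2 MEM=1 BR=0, R=5, W=1
[4] BR needs rd=2 wr=0: FU; after: ALU=1 MUL=2 MEM=1 BR=0, R=5, W=1
[5] MUL needs rd=2 wr=1: ok; after: ALU=1 MUL=1 MEM=1 BR=0, R=3, W=0
[6] ALU needs rd=2 wr=1: WR_PORT; after: ALU=1 MUL=1 MEM=1 BR=0, R=3, W=0
[7] ALU needs rd=2 wr=1: WR_PORT; after: ALU=1 MUL=1 MEM=1 BR=0, R=3, W=0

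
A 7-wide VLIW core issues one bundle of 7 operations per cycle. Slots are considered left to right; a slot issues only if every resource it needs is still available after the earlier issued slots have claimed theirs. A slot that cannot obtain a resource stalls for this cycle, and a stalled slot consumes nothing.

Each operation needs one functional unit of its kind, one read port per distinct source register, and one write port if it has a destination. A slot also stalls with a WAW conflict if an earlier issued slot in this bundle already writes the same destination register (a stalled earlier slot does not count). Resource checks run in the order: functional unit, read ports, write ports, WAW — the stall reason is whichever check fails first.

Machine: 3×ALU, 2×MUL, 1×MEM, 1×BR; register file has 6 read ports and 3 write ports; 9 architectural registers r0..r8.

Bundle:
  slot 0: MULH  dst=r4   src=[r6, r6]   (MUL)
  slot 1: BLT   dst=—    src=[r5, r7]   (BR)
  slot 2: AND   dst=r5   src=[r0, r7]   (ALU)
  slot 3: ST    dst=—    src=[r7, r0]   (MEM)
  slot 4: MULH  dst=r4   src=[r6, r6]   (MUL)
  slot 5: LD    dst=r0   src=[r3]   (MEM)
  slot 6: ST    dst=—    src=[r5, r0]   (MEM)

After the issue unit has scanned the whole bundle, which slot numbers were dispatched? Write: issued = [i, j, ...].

(0) want 1×MUL +1rd +1wr — yes → AL3|MU1|ME1|BR1|rd5|wr2
(1) want 1×BR +2rd +0wr — yes → AL3|MU1|ME1|BR0|rd3|wr2
(2) want 1×ALU +2rd +1wr — yes → AL2|MU1|ME1|BR0|rd1|wr1
(3) want 1×MEM +2rd +0wr — RD_PORT → AL2|MU1|ME1|BR0|rd1|wr1
(4) want 1×MUL +1rd +1wr — WAW → AL2|MU1|ME1|BR0|rd1|wr1
(5) want 1×MEM +1rd +1wr — yes → AL2|MU1|ME0|BR0|rd0|wr0
(6) want 1×MEM +2rd +0wr — FU → AL2|MU1|ME0|BR0|rd0|wr0

issued = [0, 1, 2, 5]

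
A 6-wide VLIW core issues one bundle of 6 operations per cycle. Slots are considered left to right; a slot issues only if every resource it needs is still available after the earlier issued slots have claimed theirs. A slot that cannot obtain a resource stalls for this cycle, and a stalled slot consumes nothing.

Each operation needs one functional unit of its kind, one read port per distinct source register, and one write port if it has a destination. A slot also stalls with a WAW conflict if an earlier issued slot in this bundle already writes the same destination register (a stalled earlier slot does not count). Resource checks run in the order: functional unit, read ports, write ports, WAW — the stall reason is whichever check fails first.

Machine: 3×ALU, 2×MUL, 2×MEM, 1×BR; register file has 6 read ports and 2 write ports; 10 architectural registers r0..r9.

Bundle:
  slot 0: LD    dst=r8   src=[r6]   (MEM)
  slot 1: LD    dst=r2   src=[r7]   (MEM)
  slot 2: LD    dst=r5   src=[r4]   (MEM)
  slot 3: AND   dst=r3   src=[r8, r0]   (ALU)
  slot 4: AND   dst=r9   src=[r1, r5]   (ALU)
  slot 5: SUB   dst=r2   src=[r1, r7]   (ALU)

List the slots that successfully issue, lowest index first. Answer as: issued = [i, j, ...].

issued = [0, 1]

[0] MEM needs rd=1 wr=1: ok; after: ALU=3 MUL=2 MEM=1 BR=1, R=5, W=1
[1] MEM needs rd=1 wr=1: ok; after: ALU=3 MUL=2 MEM=0 BR=1, R=4, W=0
[2] MEM needs rd=1 wr=1: FU; after: ALU=3 MUL=2 MEM=0 BR=1, R=4, W=0
[3] ALU needs rd=2 wr=1: WR_PORT; after: ALU=3 MUL=2 MEM=0 BR=1, R=4, W=0
[4] ALU needs rd=2 wr=1: WR_PORT; after: ALU=3 MUL=2 MEM=0 BR=1, R=4, W=0
[5] ALU needs rd=2 wr=1: WR_PORT; after: ALU=3 MUL=2 MEM=0 BR=1, R=4, W=0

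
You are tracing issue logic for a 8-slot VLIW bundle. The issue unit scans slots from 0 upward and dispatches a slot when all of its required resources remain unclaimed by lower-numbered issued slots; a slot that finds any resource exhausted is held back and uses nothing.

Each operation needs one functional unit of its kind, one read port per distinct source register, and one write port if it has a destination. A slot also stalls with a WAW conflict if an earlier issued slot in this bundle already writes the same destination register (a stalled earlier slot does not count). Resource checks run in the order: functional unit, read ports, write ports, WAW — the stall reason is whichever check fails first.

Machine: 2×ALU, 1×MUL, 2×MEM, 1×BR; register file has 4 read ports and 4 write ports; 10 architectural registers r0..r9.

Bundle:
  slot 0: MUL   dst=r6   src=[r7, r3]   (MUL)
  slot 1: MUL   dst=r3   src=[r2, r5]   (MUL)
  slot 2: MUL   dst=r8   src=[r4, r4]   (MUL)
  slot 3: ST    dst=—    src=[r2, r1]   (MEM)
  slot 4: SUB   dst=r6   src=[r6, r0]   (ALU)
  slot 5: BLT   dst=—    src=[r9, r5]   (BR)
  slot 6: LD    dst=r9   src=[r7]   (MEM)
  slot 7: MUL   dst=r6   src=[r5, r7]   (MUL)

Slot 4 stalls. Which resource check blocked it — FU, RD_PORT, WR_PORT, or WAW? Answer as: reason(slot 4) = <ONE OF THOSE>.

reason(slot 4) = RD_PORT

[0] MUL needs rd=2 wr=1: ok; after: ALU=2 MUL=0 MEM=2 BR=1, R=2, W=3
[1] MUL needs rd=2 wr=1: FU; after: ALU=2 MUL=0 MEM=2 BR=1, R=2, W=3
[2] MUL needs rd=1 wr=1: FU; after: ALU=2 MUL=0 MEM=2 BR=1, R=2, W=3
[3] MEM needs rd=2 wr=0: ok; after: ALU=2 MUL=0 MEM=1 BR=1, R=0, W=3
[4] ALU needs rd=2 wr=1: RD_PORT; after: ALU=2 MUL=0 MEM=1 BR=1, R=0, W=3
[5] BR needs rd=2 wr=0: RD_PORT; after: ALU=2 MUL=0 MEM=1 BR=1, R=0, W=3
[6] MEM needs rd=1 wr=1: RD_PORT; after: ALU=2 MUL=0 MEM=1 BR=1, R=0, W=3
[7] MUL needs rd=2 wr=1: FU; after: ALU=2 MUL=0 MEM=1 BR=1, R=0, W=3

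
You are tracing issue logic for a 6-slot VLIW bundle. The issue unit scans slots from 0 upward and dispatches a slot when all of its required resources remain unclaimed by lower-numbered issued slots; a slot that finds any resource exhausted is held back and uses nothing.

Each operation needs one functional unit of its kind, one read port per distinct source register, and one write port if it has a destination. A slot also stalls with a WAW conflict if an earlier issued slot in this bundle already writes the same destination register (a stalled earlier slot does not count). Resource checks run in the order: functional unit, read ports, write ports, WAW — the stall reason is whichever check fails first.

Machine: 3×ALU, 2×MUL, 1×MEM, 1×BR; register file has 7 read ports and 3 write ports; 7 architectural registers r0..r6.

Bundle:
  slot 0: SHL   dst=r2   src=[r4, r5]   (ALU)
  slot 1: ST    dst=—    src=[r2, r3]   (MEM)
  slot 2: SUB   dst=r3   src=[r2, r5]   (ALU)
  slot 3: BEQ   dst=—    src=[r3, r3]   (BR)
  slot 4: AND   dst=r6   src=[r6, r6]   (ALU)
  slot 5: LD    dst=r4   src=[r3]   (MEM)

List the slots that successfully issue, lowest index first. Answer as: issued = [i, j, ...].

[0] ALU needs rd=2 wr=1: ok; after: ALU=2 MUL=2 MEM=1 BR=1, R=5, W=2
[1] MEM needs rd=2 wr=0: ok; after: ALU=2 MUL=2 MEM=0 BR=1, R=3, W=2
[2] ALU needs rd=2 wr=1: ok; after: ALU=1 MUL=2 MEM=0 BR=1, R=1, W=1
[3] BR needs rd=1 wr=0: ok; after: ALU=1 MUL=2 MEM=0 BR=0, R=0, W=1
[4] ALU needs rd=1 wr=1: RD_PORT; after: ALU=1 MUL=2 MEM=0 BR=0, R=0, W=1
[5] MEM needs rd=1 wr=1: FU; after: ALU=1 MUL=2 MEM=0 BR=0, R=0, W=1

issued = [0, 1, 2, 3]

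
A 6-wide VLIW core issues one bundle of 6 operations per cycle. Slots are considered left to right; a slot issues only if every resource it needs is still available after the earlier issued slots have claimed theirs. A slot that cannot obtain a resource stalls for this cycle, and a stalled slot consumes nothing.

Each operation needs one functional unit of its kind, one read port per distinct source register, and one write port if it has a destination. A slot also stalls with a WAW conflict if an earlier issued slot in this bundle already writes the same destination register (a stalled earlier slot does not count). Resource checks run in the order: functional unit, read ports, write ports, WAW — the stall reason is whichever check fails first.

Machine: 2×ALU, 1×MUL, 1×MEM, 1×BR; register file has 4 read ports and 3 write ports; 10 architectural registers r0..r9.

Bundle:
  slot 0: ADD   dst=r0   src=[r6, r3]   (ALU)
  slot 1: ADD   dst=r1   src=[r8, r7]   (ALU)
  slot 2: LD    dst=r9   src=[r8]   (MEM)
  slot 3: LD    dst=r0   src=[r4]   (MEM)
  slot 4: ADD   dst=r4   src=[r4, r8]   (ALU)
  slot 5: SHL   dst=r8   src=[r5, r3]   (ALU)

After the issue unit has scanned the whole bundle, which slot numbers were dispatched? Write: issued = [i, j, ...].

[0] ALU needs rd=2 wr=1: ok; after: ALU=1 MUL=1 MEM=1 BR=1, R=2, W=2
[1] ALU needs rd=2 wr=1: ok; after: ALU=0 MUL=1 MEM=1 BR=1, R=0, W=1
[2] MEM needs rd=1 wr=1: RD_PORT; after: ALU=0 MUL=1 MEM=1 BR=1, R=0, W=1
[3] MEM needs rd=1 wr=1: RD_PORT; after: ALU=0 MUL=1 MEM=1 BR=1, R=0, W=1
[4] ALU needs rd=2 wr=1: FU; after: ALU=0 MUL=1 MEM=1 BR=1, R=0, W=1
[5] ALU needs rd=2 wr=1: FU; after: ALU=0 MUL=1 MEM=1 BR=1, R=0, W=1

issued = [0, 1]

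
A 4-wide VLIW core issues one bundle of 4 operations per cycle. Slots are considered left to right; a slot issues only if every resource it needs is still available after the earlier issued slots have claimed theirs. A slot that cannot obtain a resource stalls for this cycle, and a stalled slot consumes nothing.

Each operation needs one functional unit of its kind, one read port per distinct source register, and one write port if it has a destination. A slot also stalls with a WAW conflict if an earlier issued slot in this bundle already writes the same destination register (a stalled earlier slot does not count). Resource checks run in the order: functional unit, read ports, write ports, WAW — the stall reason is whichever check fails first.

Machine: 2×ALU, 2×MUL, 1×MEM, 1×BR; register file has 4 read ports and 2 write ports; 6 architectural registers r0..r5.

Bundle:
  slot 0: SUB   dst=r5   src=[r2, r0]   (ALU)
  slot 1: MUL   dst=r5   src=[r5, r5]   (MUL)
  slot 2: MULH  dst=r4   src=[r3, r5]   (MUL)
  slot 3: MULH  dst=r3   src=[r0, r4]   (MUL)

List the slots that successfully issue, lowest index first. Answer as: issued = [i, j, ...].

  0. ALU→r5 ⇒ go  {1A/2Mu/1Ld/1B | 2r 1w}
  1. MUL→r5 ⇒ no(WAW)  {1A/2Mu/1Ld/1B | 2r 1w}
  2. MUL→r4 ⇒ go  {1A/1Mu/1Ld/1B | 0r 0w}
  3. MUL→r3 ⇒ no(RD_PORT)  {1A/1Mu/1Ld/1B | 0r 0w}

issued = [0, 2]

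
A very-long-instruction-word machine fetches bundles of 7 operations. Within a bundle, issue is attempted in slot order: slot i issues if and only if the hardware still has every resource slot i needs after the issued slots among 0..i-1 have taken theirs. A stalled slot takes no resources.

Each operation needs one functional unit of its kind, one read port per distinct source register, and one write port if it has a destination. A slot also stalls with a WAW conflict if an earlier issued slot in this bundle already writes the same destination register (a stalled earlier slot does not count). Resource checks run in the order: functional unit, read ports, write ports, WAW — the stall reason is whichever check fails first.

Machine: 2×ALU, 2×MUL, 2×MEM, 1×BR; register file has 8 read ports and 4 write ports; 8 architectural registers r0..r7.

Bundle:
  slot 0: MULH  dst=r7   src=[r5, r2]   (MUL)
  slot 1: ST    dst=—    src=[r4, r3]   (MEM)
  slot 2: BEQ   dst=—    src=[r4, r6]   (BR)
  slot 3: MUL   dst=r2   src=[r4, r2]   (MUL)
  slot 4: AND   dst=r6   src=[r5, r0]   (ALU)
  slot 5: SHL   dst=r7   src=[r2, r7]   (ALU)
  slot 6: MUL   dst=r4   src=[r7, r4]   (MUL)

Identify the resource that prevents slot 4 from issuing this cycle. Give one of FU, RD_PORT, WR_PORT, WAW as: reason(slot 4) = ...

reason(slot 4) = RD_PORT

(0) want 1×MUL +2rd +1wr — yes → AL2|MU1|ME2|BR1|rd6|wr3
(1) want 1×MEM +2rd +0wr — yes → AL2|MU1|ME1|BR1|rd4|wr3
(2) want 1×BR +2rd +0wr — yes → AL2|MU1|ME1|BR0|rd2|wr3
(3) want 1×MUL +2rd +1wr — yes → AL2|MU0|ME1|BR0|rd0|wr2
(4) want 1×ALU +2rd +1wr — RD_PORT → AL2|MU0|ME1|BR0|rd0|wr2
(5) want 1×ALU +2rd +1wr — RD_PORT → AL2|MU0|ME1|BR0|rd0|wr2
(6) want 1×MUL +2rd +1wr — FU → AL2|MU0|ME1|BR0|rd0|wr2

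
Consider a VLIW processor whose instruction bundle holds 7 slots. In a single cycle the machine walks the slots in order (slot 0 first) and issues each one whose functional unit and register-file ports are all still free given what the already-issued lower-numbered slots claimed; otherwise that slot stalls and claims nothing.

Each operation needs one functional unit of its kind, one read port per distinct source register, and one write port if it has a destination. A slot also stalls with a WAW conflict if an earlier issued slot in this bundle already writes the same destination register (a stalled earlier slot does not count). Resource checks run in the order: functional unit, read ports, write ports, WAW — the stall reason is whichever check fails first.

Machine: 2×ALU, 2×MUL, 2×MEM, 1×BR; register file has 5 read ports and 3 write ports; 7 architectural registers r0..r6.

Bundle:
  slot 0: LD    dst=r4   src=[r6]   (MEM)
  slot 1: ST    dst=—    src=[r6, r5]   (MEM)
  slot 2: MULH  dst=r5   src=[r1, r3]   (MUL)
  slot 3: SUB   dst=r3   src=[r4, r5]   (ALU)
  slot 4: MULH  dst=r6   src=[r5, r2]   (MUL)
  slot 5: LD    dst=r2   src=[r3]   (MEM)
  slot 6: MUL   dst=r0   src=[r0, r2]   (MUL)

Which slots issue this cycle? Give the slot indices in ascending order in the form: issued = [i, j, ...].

issued = [0, 1, 2]

#0 MEM src=r6 dispatched  <A:2 Mu:2 Ld:1 B:1 rd:4 wr:2>
#1 MEM src=r6,r5 dispatched  <A:2 Mu:2 Ld:0 B:1 rd:2 wr:2>
#2 MUL src=r1,r3 dispatched  <A:2 Mu:1 Ld:0 B:1 rd:0 wr:1>
#3 ALU src=r4,r5 held:RD_PORT  <A:2 Mu:1 Ld:0 B:1 rd:0 wr:1>
#4 MUL src=r5,r2 held:RD_PORT  <A:2 Mu:1 Ld:0 B:1 rd:0 wr:1>
#5 MEM src=r3 held:FU  <A:2 Mu:1 Ld:0 B:1 rd:0 wr:1>
#6 MUL src=r0,r2 held:RD_PORT  <A:2 Mu:1 Ld:0 B:1 rd:0 wr:1>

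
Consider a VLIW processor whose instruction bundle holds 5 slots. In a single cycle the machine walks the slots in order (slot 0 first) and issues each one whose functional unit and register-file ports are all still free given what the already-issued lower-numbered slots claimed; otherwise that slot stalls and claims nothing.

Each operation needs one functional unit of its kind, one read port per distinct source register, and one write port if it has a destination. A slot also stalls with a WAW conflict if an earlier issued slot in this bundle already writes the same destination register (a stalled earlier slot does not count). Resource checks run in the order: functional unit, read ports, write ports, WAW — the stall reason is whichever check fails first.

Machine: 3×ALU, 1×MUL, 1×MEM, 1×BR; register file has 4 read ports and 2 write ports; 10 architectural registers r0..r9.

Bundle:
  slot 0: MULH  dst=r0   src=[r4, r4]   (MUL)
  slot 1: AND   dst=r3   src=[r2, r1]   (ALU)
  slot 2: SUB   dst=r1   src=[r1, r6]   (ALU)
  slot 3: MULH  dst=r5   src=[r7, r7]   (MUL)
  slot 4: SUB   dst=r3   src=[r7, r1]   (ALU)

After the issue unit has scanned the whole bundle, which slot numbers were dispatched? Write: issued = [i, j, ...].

(0) want 1×MUL +1rd +1wr — yes → AL3|MU0|ME1|BR1|rd3|wr1
(1) want 1×ALU +2rd +1wr — yes → AL2|MU0|ME1|BR1|rd1|wr0
(2) want 1×ALU +2rd +1wr — RD_PORT → AL2|MU0|ME1|BR1|rd1|wr0
(3) want 1×MUL +1rd +1wr — FU → AL2|MU0|ME1|BR1|rd1|wr0
(4) want 1×ALU +2rd +1wr — RD_PORT → AL2|MU0|ME1|BR1|rd1|wr0

issued = [0, 1]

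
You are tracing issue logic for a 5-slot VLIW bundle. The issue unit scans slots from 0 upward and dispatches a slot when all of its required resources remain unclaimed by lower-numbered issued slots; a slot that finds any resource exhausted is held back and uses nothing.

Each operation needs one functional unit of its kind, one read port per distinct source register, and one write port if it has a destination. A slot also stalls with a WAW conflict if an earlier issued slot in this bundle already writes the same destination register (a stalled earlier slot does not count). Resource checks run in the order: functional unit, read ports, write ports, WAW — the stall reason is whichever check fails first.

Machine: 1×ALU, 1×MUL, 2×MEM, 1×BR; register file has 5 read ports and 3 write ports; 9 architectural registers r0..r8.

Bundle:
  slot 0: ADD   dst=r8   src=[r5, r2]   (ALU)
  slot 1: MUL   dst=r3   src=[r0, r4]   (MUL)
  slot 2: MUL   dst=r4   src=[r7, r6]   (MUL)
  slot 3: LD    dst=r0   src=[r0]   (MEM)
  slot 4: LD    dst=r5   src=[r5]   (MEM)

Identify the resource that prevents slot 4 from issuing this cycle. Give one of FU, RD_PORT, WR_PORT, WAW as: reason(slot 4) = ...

#0 ALU src=r5,r2 dispatched  <A:0 Mu:1 Ld:2 B:1 rd:3 wr:2>
#1 MUL src=r0,r4 dispatched  <A:0 Mu:0 Ld:2 B:1 rd:1 wr:1>
#2 MUL src=r7,r6 held:FU  <A:0 Mu:0 Ld:2 B:1 rd:1 wr:1>
#3 MEM src=r0 dispatched  <A:0 Mu:0 Ld:1 B:1 rd:0 wr:0>
#4 MEM src=r5 held:RD_PORT  <A:0 Mu:0 Ld:1 B:1 rd:0 wr:0>

reason(slot 4) = RD_PORT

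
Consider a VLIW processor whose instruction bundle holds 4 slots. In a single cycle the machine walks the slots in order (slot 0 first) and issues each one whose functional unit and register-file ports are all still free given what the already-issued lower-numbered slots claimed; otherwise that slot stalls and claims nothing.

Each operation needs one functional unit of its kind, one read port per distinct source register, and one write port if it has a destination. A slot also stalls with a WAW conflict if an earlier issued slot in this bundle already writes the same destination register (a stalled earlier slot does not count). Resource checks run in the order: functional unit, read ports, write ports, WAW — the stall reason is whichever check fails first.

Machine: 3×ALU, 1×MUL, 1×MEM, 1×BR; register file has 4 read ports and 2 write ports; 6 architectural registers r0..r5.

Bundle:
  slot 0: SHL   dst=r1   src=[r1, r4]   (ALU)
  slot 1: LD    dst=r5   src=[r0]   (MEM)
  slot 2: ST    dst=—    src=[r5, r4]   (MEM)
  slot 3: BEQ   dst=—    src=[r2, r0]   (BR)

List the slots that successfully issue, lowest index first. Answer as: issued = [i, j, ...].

slot 0 (ALU): ISSUE — free A2,Mu1,Ld1,B1 rp2 wp1
slot 1 (MEM): ISSUE — free A2,Mu1,Ld0,B1 rp1 wp0
slot 2 (MEM): stall FU — free A2,Mu1,Ld0,B1 rp1 wp0
slot 3 (BR): stall RD_PORT — free A2,Mu1,Ld0,B1 rp1 wp0

issued = [0, 1]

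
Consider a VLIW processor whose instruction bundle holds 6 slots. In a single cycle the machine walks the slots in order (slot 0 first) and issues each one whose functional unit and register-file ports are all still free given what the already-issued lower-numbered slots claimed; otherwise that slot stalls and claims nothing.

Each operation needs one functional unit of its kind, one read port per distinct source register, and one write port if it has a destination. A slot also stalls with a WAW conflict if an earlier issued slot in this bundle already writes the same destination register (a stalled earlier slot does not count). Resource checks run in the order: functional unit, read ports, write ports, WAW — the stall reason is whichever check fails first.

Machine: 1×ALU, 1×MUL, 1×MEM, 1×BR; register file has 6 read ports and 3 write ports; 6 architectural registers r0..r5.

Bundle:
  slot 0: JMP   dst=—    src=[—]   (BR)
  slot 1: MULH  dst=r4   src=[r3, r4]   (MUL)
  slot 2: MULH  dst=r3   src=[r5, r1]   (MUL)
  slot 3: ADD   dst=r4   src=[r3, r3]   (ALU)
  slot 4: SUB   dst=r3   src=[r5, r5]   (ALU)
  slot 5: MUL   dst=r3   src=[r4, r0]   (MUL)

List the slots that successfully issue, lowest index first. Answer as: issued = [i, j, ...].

issued = [0, 1, 4]

#0 BR src=- dispatched  <A:1 Mu:1 Ld:1 B:0 rd:6 wr:3>
#1 MUL src=r3,r4 dispatched  <A:1 Mu:0 Ld:1 B:0 rd:4 wr:2>
#2 MUL src=r5,r1 held:FU  <A:1 Mu:0 Ld:1 B:0 rd:4 wr:2>
#3 ALU src=r3,r3 held:WAW  <A:1 Mu:0 Ld:1 B:0 rd:4 wr:2>
#4 ALU src=r5,r5 dispatched  <A:0 Mu:0 Ld:1 B:0 rd:3 wr:1>
#5 MUL src=r4,r0 held:FU  <A:0 Mu:0 Ld:1 B:0 rd:3 wr:1>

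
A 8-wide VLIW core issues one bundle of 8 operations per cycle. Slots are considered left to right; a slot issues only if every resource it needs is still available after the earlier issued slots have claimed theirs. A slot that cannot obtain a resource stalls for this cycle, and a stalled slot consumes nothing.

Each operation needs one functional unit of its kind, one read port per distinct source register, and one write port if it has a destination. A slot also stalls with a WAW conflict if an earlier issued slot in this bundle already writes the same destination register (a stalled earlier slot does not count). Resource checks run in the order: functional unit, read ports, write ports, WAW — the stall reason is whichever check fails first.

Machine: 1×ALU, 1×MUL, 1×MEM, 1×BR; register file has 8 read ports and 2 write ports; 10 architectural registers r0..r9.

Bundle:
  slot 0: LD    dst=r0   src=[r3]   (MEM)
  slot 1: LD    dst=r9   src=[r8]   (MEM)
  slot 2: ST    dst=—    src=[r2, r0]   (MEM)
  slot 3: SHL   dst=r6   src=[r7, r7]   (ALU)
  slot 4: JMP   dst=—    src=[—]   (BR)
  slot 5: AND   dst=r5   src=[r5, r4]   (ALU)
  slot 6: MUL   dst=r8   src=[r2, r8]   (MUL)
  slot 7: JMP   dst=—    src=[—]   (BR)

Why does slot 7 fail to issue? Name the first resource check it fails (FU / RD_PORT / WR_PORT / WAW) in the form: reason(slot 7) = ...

reason(slot 7) = FU

slot 0 (MEM): ISSUE — free A1,Mu1,Ld0,B1 rp7 wp1
slot 1 (MEM): stall FU — free A1,Mu1,Ld0,B1 rp7 wp1
slot 2 (MEM): stall FU — free A1,Mu1,Ld0,B1 rp7 wp1
slot 3 (ALU): ISSUE — free A0,Mu1,Ld0,B1 rp6 wp0
slot 4 (BR): ISSUE — free A0,Mu1,Ld0,B0 rp6 wp0
slot 5 (ALU): stall FU — free A0,Mu1,Ld0,B0 rp6 wp0
slot 6 (MUL): stall WR_PORT — free A0,Mu1,Ld0,B0 rp6 wp0
slot 7 (BR): stall FU — free A0,Mu1,Ld0,B0 rp6 wp0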